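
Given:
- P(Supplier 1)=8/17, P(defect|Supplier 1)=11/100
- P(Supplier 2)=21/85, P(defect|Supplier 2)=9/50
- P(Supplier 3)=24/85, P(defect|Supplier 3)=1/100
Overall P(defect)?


P(B) = Σ P(B|Aᵢ)×P(Aᵢ)
  11/100×8/17 = 22/425
  9/50×21/85 = 189/4250
  1/100×24/85 = 6/2125
Sum = 421/4250

P(defect) = 421/4250 ≈ 9.91%


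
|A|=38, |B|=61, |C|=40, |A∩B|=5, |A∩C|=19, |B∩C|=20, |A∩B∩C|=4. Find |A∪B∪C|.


|A∪B∪C| = 38+61+40-5-19-20+4 = 99

|A∪B∪C| = 99


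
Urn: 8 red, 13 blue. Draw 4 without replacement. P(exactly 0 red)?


Hypergeometric: C(8,0)×C(13,4)/C(21,4)
= 1×715/5985 = 143/1197

P(X=0) = 143/1197 ≈ 11.95%


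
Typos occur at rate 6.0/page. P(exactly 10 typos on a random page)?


Poisson(λ=6.0): P(X=10) = e^(-λ)×λ^k/k!
= e^(-6.0) × 6.0^10 / 10!
≈ 0.002478752177 × 60466176 / 3628800 ≈ 0.041303

P(X=10) ≈ 0.041303 ≈ 4.13%


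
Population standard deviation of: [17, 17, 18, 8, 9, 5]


Mean = 74/6 = 37/3
  (17-37/3)²=196/9
  (17-37/3)²=196/9
  (18-37/3)²=289/9
  (8-37/3)²=169/9
  (9-37/3)²=100/9
  (5-37/3)²=484/9
Σ(x-μ)² = 478/3
σ² = (478/3)/6 = 239/9

σ = √(239/9) ≈ 5.1532


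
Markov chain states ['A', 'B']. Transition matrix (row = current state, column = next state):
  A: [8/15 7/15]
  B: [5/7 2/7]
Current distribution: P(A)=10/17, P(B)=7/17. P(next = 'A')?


P(next=A) = Σᵢ P(now=i)×P(i→A)
= 10/17×8/15 + 7/17×5/7
= 16/51 + 5/17 = 31/51

P = 31/51 ≈ 0.6078


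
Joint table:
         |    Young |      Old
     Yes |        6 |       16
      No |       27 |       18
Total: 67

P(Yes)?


P(Yes) = (6+16)/67 = 22/67

P(Yes) = 22/67 ≈ 32.84%


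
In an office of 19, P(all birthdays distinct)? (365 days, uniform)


P(all different) = Π(365-i)/365 for i=0..18
= (365/365)×(364/365)×...×(347/365)
= 0.620881

P ≈ 0.6209 ≈ 62.09%


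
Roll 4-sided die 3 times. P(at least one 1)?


P(no 1)^3 = (3/4)^3 = 27/64
P(≥1) = 1 - 27/64 = 37/64

P = 37/64 ≈ 57.81%


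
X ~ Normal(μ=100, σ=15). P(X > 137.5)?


z = (137.5-100)/15 = 2.5
P(X > 137.5) = 1 - P(Z ≤ 2.5) = 1 - 0.9938 = 0.0062

P(X > 137.5) ≈ 0.0062


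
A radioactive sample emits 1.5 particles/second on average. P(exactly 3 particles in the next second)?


Poisson(λ=1.5): P(X=3) = e^(-λ)×λ^k/k!
= e^(-1.5) × 1.5^3 / 3!
≈ 0.2231301601 × 3.375 / 6 ≈ 0.125511

P(X=3) ≈ 0.125511 ≈ 12.55%


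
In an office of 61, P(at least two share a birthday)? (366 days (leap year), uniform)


P(all different) = Π(366-i)/366 for i=0..60
= 0.004988
P(match) = 1 - 0.004988 = 0.995012

P ≈ 0.9950 ≈ 99.50%


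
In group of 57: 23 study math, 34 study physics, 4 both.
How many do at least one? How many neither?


|A∪B| = 23+34-4 = 53
Neither = 57-53 = 4

At least one: 53; Neither: 4


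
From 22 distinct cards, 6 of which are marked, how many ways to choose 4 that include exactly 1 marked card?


Choose 1 of the 6 marked cards and 3 of the other 16 cards:
C(6,1)×C(16,3) = 6×560 = 3360

3360


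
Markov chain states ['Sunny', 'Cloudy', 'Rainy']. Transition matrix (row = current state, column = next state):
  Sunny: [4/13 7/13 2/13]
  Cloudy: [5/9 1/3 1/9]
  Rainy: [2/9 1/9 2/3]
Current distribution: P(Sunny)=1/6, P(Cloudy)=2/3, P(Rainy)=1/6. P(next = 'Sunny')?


P(next=Sunny) = Σᵢ P(now=i)×P(i→Sunny)
= 1/6×4/13 + 2/3×5/9 + 1/6×2/9
= 2/39 + 10/27 + 1/27 = 161/351

P = 161/351 ≈ 0.4587


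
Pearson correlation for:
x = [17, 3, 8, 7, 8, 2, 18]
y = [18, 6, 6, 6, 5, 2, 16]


n=7, Σx=63, Σy=59, Σxy=746, Σx²=803, Σy²=717
r = (7×746 - 63×59)/√((7×803 - 63²)(7×717 - 59²))
= 1505/√(1652×1538) = 1505/√2540776 ≈ 1505/1593.9812 ≈ 0.9442

r ≈ 0.9442


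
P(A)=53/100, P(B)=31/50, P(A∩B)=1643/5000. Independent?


P(A)×P(B) = 1643/5000
P(A∩B) = 1643/5000
Equal ✓ → Independent

Yes, independent


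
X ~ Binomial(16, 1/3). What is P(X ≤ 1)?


P(X ≤ 1) = Σ P(X=i) for i=0..1
P(X=0) = 65536/43046721
P(X=1) = 524288/43046721
Sum = 65536/4782969

P(X ≤ 1) = 65536/4782969 ≈ 1.37%


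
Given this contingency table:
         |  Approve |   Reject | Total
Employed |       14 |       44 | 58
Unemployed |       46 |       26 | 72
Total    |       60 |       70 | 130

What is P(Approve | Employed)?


P(Approve | Employed) = 14/(14+44) = 14/58 = 7/29

P(Approve|Employed) = 7/29 ≈ 24.14%


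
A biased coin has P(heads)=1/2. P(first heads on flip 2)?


Geometric: P(X=2) = (1-p)^(k-1)×p = (1/2)^1×1/2 = 1/4

P(X=2) = 1/4 ≈ 25.00%


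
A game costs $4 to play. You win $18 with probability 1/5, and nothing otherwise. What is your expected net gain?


E[gain] = (18-4)×1/5 + (-4)×4/5
= 14/5 - 16/5 = -2/5

Expected net gain = $-2/5 ≈ $-0.40


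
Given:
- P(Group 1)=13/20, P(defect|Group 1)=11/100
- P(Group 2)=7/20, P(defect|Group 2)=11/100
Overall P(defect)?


P(B) = Σ P(B|Aᵢ)×P(Aᵢ)
  11/100×13/20 = 143/2000
  11/100×7/20 = 77/2000
Sum = 11/100

P(defect) = 11/100 ≈ 11.00%


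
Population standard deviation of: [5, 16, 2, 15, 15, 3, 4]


Mean = 60/7
  (5-60/7)²=625/49
  (16-60/7)²=2704/49
  (2-60/7)²=2116/49
  (15-60/7)²=2025/49
  (15-60/7)²=2025/49
  (3-60/7)²=1521/49
  (4-60/7)²=1024/49
Σ(x-μ)² = 1720/7
σ² = (1720/7)/7 = 1720/49

σ = √(1720/49) ≈ 5.9247


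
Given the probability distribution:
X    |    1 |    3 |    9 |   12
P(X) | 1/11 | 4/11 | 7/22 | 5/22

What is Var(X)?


E[X] = 149/22
E[X²] = 1361/22
Var(X) = E[X²] - (E[X])² = 1361/22 - 22201/484 = 7741/484

Var(X) = 7741/484 ≈ 15.9938


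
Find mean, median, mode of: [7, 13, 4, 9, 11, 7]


Sorted: [4, 7, 7, 9, 11, 13]
Mean = 51/6 = 17/2
Median = 8
Freq: {7: 2, 13: 1, 4: 1, 9: 1, 11: 1}
Mode: [7]

Mean=17/2, Median=8, Mode=7


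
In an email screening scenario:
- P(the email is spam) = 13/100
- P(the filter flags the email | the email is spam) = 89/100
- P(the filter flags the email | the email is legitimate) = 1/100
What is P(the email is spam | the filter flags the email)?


Using Bayes' theorem:
P(A|B) = P(B|A)·P(A) / P(B)

P(the filter flags the email) = 89/100 × 13/100 + 1/100 × 87/100
= 1157/10000 + 87/10000 = 311/2500

P(the email is spam|the filter flags the email) = (1157/10000) / (311/2500) = 1157/1244

P(the email is spam|the filter flags the email) = 1157/1244 ≈ 93.01%


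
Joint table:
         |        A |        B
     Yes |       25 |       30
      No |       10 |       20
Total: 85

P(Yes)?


P(Yes) = (25+30)/85 = 55/85 = 11/17

P(Yes) = 11/17 ≈ 64.71%


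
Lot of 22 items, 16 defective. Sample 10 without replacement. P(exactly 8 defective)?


Hypergeometric: C(16,8)×C(6,2)/C(22,10)
= 12870×15/646646 = 675/2261

P(X=8) = 675/2261 ≈ 29.85%


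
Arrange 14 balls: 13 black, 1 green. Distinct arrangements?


14!/(13!×1!) = 14

14


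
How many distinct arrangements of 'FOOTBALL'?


Letters: 8, freq: {'F': 1, 'O': 2, 'T': 1, 'B': 1, 'A': 1, 'L': 2}
8!/(1!×2!×1!×1!×1!×2!) = 40320/4 = 10080

10080


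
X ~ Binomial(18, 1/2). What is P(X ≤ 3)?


P(X ≤ 3) = Σ P(X=i) for i=0..3
P(X=0) = 1/262144
P(X=1) = 9/131072
P(X=2) = 153/262144
P(X=3) = 51/16384
Sum = 247/65536

P(X ≤ 3) = 247/65536 ≈ 0.38%


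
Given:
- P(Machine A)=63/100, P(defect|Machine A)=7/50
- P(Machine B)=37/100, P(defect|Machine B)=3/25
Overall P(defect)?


P(B) = Σ P(B|Aᵢ)×P(Aᵢ)
  7/50×63/100 = 441/5000
  3/25×37/100 = 111/2500
Sum = 663/5000

P(defect) = 663/5000 ≈ 13.26%


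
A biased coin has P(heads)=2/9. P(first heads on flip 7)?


Geometric: P(X=7) = (1-p)^(k-1)×p = (7/9)^6×2/9 = 235298/4782969

P(X=7) = 235298/4782969 ≈ 4.92%


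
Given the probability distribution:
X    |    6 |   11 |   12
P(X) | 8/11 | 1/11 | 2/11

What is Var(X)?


E[X] = 83/11
E[X²] = 697/11
Var(X) = E[X²] - (E[X])² = 697/11 - 6889/121 = 778/121

Var(X) = 778/121 ≈ 6.4298


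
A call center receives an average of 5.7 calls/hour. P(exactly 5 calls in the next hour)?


Poisson(λ=5.7): P(X=5) = e^(-λ)×λ^k/k!
= e^(-5.7) × 5.7^5 / 5!
≈ 0.003345965457 × 6016.92057 / 120 ≈ 0.167770

P(X=5) ≈ 0.167770 ≈ 16.78%


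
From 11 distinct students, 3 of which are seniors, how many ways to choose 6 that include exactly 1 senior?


Choose 1 of the 3 seniors and 5 of the other 8 students:
C(3,1)×C(8,5) = 3×56 = 168

168


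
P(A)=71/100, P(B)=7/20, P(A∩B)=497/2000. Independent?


P(A)×P(B) = 497/2000
P(A∩B) = 497/2000
Equal ✓ → Independent

Yes, independent


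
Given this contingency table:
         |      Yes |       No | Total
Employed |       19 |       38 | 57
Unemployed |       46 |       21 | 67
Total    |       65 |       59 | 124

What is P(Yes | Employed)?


P(Yes | Employed) = 19/(19+38) = 19/57 = 1/3

P(Yes|Employed) = 1/3 ≈ 33.33%


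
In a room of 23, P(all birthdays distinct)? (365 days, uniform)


P(all different) = Π(365-i)/365 for i=0..22
= (365/365)×(364/365)×...×(343/365)
= 0.492703

P ≈ 0.4927 ≈ 49.27%


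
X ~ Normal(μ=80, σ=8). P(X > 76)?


z = (76-80)/8 = -0.5
P(X > 76) = 1 - P(Z ≤ -0.5) = 1 - 0.3085 = 0.6915

P(X > 76) ≈ 0.6915


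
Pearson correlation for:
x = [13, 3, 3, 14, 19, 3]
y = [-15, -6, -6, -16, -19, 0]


n=6, Σx=55, Σy=-62, Σxy=-816, Σx²=753, Σy²=914
r = (6×(-816) - 55×(-62))/√((6×753 - 55²)(6×914 - (-62)²))
= -1486/√(1493×1640) = -1486/√2448520 ≈ -1486/1564.7747 ≈ -0.9497

r ≈ -0.9497


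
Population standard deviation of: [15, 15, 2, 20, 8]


Mean = 60/5 = 12
  (15-12)²=9
  (15-12)²=9
  (2-12)²=100
  (20-12)²=64
  (8-12)²=16
Σ(x-μ)² = 198
σ² = 198/5

σ = √(198/5) ≈ 6.2929


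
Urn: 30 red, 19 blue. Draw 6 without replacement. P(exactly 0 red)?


Hypergeometric: C(30,0)×C(19,6)/C(49,6)
= 1×27132/13983816 = 323/166474

P(X=0) = 323/166474 ≈ 0.19%


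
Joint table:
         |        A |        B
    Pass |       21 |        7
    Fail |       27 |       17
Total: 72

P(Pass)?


P(Pass) = (21+7)/72 = 28/72 = 7/18

P(Pass) = 7/18 ≈ 38.89%


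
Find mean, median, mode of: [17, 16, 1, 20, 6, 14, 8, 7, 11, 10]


Sorted: [1, 6, 7, 8, 10, 11, 14, 16, 17, 20]
Mean = 110/10 = 11
Median = 21/2
Freq: {17: 1, 16: 1, 1: 1, 20: 1, 6: 1, 14: 1, 8: 1, 7: 1, 11: 1, 10: 1}
Mode: No mode

Mean=11, Median=21/2, Mode=No mode


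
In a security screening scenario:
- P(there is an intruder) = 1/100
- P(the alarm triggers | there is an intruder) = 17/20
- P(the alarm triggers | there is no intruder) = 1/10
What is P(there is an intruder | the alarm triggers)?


Using Bayes' theorem:
P(A|B) = P(B|A)·P(A) / P(B)

P(the alarm triggers) = 17/20 × 1/100 + 1/10 × 99/100
= 17/2000 + 99/1000 = 43/400

P(there is an intruder|the alarm triggers) = (17/2000) / (43/400) = 17/215

P(there is an intruder|the alarm triggers) = 17/215 ≈ 7.91%


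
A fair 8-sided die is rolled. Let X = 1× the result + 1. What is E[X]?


E[die] = (1+8)/2 = 9/2
E[X] = 1×9/2 + 1 = 11/2

E[X] = 11/2


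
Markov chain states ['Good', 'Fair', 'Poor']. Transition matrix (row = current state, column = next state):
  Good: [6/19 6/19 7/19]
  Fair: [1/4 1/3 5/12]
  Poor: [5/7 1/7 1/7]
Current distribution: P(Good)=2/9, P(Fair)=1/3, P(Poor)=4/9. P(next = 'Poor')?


P(next=Poor) = Σᵢ P(now=i)×P(i→Poor)
= 2/9×7/19 + 1/3×5/12 + 4/9×1/7
= 14/171 + 5/36 + 4/63 = 1361/4788

P = 1361/4788 ≈ 0.2843


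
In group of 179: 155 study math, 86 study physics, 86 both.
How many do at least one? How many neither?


|A∪B| = 155+86-86 = 155
Neither = 179-155 = 24

At least one: 155; Neither: 24


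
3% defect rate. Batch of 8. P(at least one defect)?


P(all good) = (97/100)^8 = 7837433594376961/10000000000000000
P(≥1 defect) = 2162566405623039/10000000000000000

P = 2162566405623039/10000000000000000 ≈ 21.63%


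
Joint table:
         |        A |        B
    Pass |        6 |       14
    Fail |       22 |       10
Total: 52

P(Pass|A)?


P(Pass|A) = 6/(6+22) = 6/28 = 3/14

P = 3/14 ≈ 21.43%


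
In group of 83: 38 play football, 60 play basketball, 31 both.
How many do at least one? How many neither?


|A∪B| = 38+60-31 = 67
Neither = 83-67 = 16

At least one: 67; Neither: 16


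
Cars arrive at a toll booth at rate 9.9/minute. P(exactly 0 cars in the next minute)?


Poisson(λ=9.9): P(X=0) = e^(-λ)×λ^k/k!
= e^(-9.9) × 9.9^0 / 0!
≈ 5.017468206e-05 × 1 / 1 ≈ 0.000050

P(X=0) ≈ 0.000050 ≈ 0.01%


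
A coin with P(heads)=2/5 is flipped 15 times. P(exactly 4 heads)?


Binomial: P(X=4) = C(15,4)×p^4×(1-p)^11
= 1365 × 16/625 × 177147/48828125 = 773778096/6103515625

P(X=4) = 773778096/6103515625 ≈ 12.68%


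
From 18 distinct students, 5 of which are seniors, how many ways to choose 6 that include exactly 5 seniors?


Choose 5 of the 5 seniors and 1 of the other 13 students:
C(5,5)×C(13,1) = 1×13 = 13

13


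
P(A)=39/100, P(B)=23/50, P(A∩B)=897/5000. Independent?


P(A)×P(B) = 897/5000
P(A∩B) = 897/5000
Equal ✓ → Independent

Yes, independent


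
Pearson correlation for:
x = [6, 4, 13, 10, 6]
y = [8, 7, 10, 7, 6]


n=5, Σx=39, Σy=38, Σxy=312, Σx²=357, Σy²=298
r = (5×312 - 39×38)/√((5×357 - 39²)(5×298 - 38²))
= 78/√(264×46) = 78/√12144 ≈ 78/110.1998 ≈ 0.7078

r ≈ 0.7078


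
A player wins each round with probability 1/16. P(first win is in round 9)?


Geometric: P(X=9) = (1-p)^(k-1)×p = (15/16)^8×1/16 = 2562890625/68719476736

P(X=9) = 2562890625/68719476736 ≈ 3.73%


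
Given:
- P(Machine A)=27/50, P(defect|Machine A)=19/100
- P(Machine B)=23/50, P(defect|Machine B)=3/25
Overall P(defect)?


P(B) = Σ P(B|Aᵢ)×P(Aᵢ)
  19/100×27/50 = 513/5000
  3/25×23/50 = 69/1250
Sum = 789/5000

P(defect) = 789/5000 ≈ 15.78%


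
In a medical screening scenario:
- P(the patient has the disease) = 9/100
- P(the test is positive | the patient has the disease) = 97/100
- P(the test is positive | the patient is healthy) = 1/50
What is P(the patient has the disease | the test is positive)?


Using Bayes' theorem:
P(A|B) = P(B|A)·P(A) / P(B)

P(the test is positive) = 97/100 × 9/100 + 1/50 × 91/100
= 873/10000 + 91/5000 = 211/2000

P(the patient has the disease|the test is positive) = (873/10000) / (211/2000) = 873/1055

P(the patient has the disease|the test is positive) = 873/1055 ≈ 82.75%


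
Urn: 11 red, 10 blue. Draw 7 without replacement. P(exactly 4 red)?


Hypergeometric: C(11,4)×C(10,3)/C(21,7)
= 330×120/116280 = 110/323

P(X=4) = 110/323 ≈ 34.06%


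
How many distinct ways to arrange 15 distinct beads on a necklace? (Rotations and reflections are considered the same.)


Free circular arrangements: rotations and reflections both identified.
(n-1)!/2 = 14!/2 = 87178291200/2 = 43589145600

43589145600


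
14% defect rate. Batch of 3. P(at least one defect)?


P(all good) = (43/50)^3 = 79507/125000
P(≥1 defect) = 45493/125000

P = 45493/125000 ≈ 36.39%


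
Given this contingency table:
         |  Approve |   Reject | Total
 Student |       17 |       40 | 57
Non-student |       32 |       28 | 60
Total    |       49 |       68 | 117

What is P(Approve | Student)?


P(Approve | Student) = 17/(17+40) = 17/57

P(Approve|Student) = 17/57 ≈ 29.82%


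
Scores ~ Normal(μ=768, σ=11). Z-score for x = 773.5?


z = (x - μ)/σ = (773.5 - 768)/11 = 0.5

z = 0.5


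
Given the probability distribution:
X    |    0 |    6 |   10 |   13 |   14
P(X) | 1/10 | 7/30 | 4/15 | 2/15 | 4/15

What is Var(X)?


E[X] = 143/15
E[X²] = 1648/15
Var(X) = E[X²] - (E[X])² = 1648/15 - 20449/225 = 4271/225

Var(X) = 4271/225 ≈ 18.9822


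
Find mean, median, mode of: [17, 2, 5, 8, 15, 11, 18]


Sorted: [2, 5, 8, 11, 15, 17, 18]
Mean = 76/7
Median = 11
Freq: {17: 1, 2: 1, 5: 1, 8: 1, 15: 1, 11: 1, 18: 1}
Mode: No mode

Mean=76/7, Median=11, Mode=No mode


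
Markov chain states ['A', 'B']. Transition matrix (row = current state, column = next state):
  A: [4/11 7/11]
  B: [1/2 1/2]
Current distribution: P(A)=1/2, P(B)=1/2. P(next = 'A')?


P(next=A) = Σᵢ P(now=i)×P(i→A)
= 1/2×4/11 + 1/2×1/2
= 2/11 + 1/4 = 19/44

P = 19/44 ≈ 0.4318


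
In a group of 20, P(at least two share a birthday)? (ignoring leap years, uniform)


P(all different) = Π(365-i)/365 for i=0..19
= 0.588562
P(match) = 1 - 0.588562 = 0.411438

P ≈ 0.4114 ≈ 41.14%


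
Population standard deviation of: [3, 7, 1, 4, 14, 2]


Mean = 31/6
  (3-31/6)²=169/36
  (7-31/6)²=121/36
  (1-31/6)²=625/36
  (4-31/6)²=49/36
  (14-31/6)²=2809/36
  (2-31/6)²=361/36
Σ(x-μ)² = 689/6
σ² = (689/6)/6 = 689/36

σ = √(689/36) ≈ 4.3748


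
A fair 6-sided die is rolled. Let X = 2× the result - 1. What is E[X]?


E[die] = (1+6)/2 = 7/2
E[X] = 2×7/2 - 1 = 6

E[X] = 6


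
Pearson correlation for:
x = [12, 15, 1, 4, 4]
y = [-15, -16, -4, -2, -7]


n=5, Σx=36, Σy=-44, Σxy=-460, Σx²=402, Σy²=550
r = (5×(-460) - 36×(-44))/√((5×402 - 36²)(5×550 - (-44)²))
= -716/√(714×814) = -716/√581196 ≈ -716/762.3621 ≈ -0.9392

r ≈ -0.9392


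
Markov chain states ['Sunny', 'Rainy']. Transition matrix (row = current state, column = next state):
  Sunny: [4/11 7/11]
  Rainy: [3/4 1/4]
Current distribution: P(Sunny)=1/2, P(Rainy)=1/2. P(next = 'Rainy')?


P(next=Rainy) = Σᵢ P(now=i)×P(i→Rainy)
= 1/2×7/11 + 1/2×1/4
= 7/22 + 1/8 = 39/88

P = 39/88 ≈ 0.4432


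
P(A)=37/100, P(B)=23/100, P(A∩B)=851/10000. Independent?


P(A)×P(B) = 851/10000
P(A∩B) = 851/10000
Equal ✓ → Independent

Yes, independent


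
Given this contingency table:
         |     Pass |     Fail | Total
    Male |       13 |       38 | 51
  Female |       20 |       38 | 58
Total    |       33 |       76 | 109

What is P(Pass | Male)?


P(Pass | Male) = 13/(13+38) = 13/51

P(Pass|Male) = 13/51 ≈ 25.49%


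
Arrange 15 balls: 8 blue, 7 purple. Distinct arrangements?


15!/(8!×7!) = 6435

6435


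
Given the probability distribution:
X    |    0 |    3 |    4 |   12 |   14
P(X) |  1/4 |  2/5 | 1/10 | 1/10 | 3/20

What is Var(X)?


E[X] = 49/10
E[X²] = 49
Var(X) = E[X²] - (E[X])² = 49 - 2401/100 = 2499/100

Var(X) = 2499/100 ≈ 24.9900


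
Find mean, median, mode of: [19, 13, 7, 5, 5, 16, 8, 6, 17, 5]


Sorted: [5, 5, 5, 6, 7, 8, 13, 16, 17, 19]
Mean = 101/10
Median = 15/2
Freq: {19: 1, 13: 1, 7: 1, 5: 3, 16: 1, 8: 1, 6: 1, 17: 1}
Mode: [5]

Mean=101/10, Median=15/2, Mode=5


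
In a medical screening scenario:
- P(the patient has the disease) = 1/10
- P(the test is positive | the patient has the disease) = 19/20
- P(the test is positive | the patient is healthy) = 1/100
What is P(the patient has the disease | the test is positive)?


Using Bayes' theorem:
P(A|B) = P(B|A)·P(A) / P(B)

P(the test is positive) = 19/20 × 1/10 + 1/100 × 9/10
= 19/200 + 9/1000 = 13/125

P(the patient has the disease|the test is positive) = (19/200) / (13/125) = 95/104

P(the patient has the disease|the test is positive) = 95/104 ≈ 91.35%


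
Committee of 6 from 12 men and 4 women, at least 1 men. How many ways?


Count by #men:
  2M,4W: C(12,2)×C(4,4)=66
  3M,3W: C(12,3)×C(4,3)=880
  4M,2W: C(12,4)×C(4,2)=2970
  5M,1W: C(12,5)×C(4,1)=3168
  6M,0W: C(12,6)×C(4,0)=924
Total = 8008

8008


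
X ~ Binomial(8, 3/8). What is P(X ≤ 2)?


P(X ≤ 2) = Σ P(X=i) for i=0..2
P(X=0) = 390625/16777216
P(X=1) = 234375/2097152
P(X=2) = 984375/4194304
Sum = 6203125/16777216

P(X ≤ 2) = 6203125/16777216 ≈ 36.97%


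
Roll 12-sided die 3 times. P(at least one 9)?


P(no 9)^3 = (11/12)^3 = 1331/1728
P(≥1) = 1 - 1331/1728 = 397/1728

P = 397/1728 ≈ 22.97%


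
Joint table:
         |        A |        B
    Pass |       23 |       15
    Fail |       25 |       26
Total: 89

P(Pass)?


P(Pass) = (23+15)/89 = 38/89

P(Pass) = 38/89 ≈ 42.70%


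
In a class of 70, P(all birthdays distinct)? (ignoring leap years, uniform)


P(all different) = Π(365-i)/365 for i=0..69
= (365/365)×(364/365)×...×(296/365)
= 0.000840

P ≈ 0.0008 ≈ 0.08%


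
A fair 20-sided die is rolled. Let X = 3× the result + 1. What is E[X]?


E[die] = (1+20)/2 = 21/2
E[X] = 3×21/2 + 1 = 65/2

E[X] = 65/2


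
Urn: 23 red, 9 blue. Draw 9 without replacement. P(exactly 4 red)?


Hypergeometric: C(23,4)×C(9,5)/C(32,9)
= 8855×126/28048800 = 37191/934960

P(X=4) = 37191/934960 ≈ 3.98%


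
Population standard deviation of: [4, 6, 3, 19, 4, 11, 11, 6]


Mean = 64/8 = 8
  (4-8)²=16
  (6-8)²=4
  (3-8)²=25
  (19-8)²=121
  (4-8)²=16
  (11-8)²=9
  (11-8)²=9
  (6-8)²=4
Σ(x-μ)² = 204
σ² = 204/8 = 51/2

σ = √(51/2) ≈ 5.0498


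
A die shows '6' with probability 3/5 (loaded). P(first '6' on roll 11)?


Geometric: P(X=11) = (1-p)^(k-1)×p = (2/5)^10×3/5 = 3072/48828125

P(X=11) = 3072/48828125 ≈ 0.01%


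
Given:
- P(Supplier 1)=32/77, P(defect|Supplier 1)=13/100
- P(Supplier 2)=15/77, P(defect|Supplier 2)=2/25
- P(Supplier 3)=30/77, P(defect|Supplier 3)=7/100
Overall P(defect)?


P(B) = Σ P(B|Aᵢ)×P(Aᵢ)
  13/100×32/77 = 104/1925
  2/25×15/77 = 6/385
  7/100×30/77 = 3/110
Sum = 373/3850

P(defect) = 373/3850 ≈ 9.69%


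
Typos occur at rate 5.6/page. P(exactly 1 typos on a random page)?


Poisson(λ=5.6): P(X=1) = e^(-λ)×λ^k/k!
= e^(-5.6) × 5.6^1 / 1!
≈ 0.003697863716 × 5.6 / 1 ≈ 0.020708

P(X=1) ≈ 0.020708 ≈ 2.07%


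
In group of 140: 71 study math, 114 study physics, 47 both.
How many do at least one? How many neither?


|A∪B| = 71+114-47 = 138
Neither = 140-138 = 2

At least one: 138; Neither: 2


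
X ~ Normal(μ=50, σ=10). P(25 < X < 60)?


z₁=(25-50)/10=-2.5, z₂=(60-50)/10=1.0
P = Φ(1.0) - Φ(-2.5) = 0.841345 - 0.006210 = 0.835135 ≈ 0.8351

P(25 < X < 60) ≈ 0.8351


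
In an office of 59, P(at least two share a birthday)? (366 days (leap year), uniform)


P(all different) = Π(366-i)/366 for i=0..58
= 0.007112
P(match) = 1 - 0.007112 = 0.992888

P ≈ 0.9929 ≈ 99.29%


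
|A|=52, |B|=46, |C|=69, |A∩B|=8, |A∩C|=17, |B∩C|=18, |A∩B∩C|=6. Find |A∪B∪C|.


|A∪B∪C| = 52+46+69-8-17-18+6 = 130

|A∪B∪C| = 130


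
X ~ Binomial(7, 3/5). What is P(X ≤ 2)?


P(X ≤ 2) = Σ P(X=i) for i=0..2
P(X=0) = 128/78125
P(X=1) = 1344/78125
P(X=2) = 6048/78125
Sum = 1504/15625

P(X ≤ 2) = 1504/15625 ≈ 9.63%


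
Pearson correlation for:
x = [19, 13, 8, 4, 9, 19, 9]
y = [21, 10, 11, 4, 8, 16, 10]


n=7, Σx=81, Σy=80, Σxy=1099, Σx²=1133, Σy²=1098
r = (7×1099 - 81×80)/√((7×1133 - 81²)(7×1098 - 80²))
= 1213/√(1370×1286) = 1213/√1761820 ≈ 1213/1327.3357 ≈ 0.9139

r ≈ 0.9139


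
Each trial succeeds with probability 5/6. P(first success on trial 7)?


Geometric: P(X=7) = (1-p)^(k-1)×p = (1/6)^6×5/6 = 5/279936

P(X=7) = 5/279936 ≈ 0.00%


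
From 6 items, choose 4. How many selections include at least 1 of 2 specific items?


Complement: C(6,4) - C(4,4) = 15 - 1 = 14

14


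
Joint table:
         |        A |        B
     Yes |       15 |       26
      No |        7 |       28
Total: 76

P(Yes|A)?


P(Yes|A) = 15/(15+7) = 15/22

P = 15/22 ≈ 68.18%


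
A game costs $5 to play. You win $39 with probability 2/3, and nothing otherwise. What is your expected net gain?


E[gain] = (39-5)×2/3 + (-5)×1/3
= 68/3 - 5/3 = 21

Expected net gain = $21 ≈ $21.00


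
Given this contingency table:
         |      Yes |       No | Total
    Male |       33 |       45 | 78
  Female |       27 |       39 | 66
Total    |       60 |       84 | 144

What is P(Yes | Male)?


P(Yes | Male) = 33/(33+45) = 33/78 = 11/26

P(Yes|Male) = 11/26 ≈ 42.31%


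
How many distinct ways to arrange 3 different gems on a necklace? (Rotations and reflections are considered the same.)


Free circular arrangements: rotations and reflections both identified.
(n-1)!/2 = 2!/2 = 2/2 = 1

1


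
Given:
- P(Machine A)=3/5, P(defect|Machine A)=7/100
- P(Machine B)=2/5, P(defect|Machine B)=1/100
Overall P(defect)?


P(B) = Σ P(B|Aᵢ)×P(Aᵢ)
  7/100×3/5 = 21/500
  1/100×2/5 = 1/250
Sum = 23/500

P(defect) = 23/500 ≈ 4.60%


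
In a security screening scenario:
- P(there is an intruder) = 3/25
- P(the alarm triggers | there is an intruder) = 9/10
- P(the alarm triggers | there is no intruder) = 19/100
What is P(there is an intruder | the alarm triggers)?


Using Bayes' theorem:
P(A|B) = P(B|A)·P(A) / P(B)

P(the alarm triggers) = 9/10 × 3/25 + 19/100 × 22/25
= 27/250 + 209/1250 = 172/625

P(there is an intruder|the alarm triggers) = (27/250) / (172/625) = 135/344

P(there is an intruder|the alarm triggers) = 135/344 ≈ 39.24%


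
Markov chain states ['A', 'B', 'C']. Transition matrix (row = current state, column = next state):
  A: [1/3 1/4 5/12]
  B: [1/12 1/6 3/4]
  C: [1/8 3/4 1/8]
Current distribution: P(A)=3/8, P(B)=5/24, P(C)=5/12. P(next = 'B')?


P(next=B) = Σᵢ P(now=i)×P(i→B)
= 3/8×1/4 + 5/24×1/6 + 5/12×3/4
= 3/32 + 5/144 + 5/16 = 127/288

P = 127/288 ≈ 0.4410


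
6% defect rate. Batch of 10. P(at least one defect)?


P(all good) = (47/50)^10 = 52599132235830049/97656250000000000
P(≥1 defect) = 45057117764169951/97656250000000000

P = 45057117764169951/97656250000000000 ≈ 46.14%


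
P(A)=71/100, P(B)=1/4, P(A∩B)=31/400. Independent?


P(A)×P(B) = 71/400
P(A∩B) = 31/400
Not equal → NOT independent

No, not independent


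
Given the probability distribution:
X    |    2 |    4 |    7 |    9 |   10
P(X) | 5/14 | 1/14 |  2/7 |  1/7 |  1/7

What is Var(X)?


E[X] = 40/7
E[X²] = 297/7
Var(X) = E[X²] - (E[X])² = 297/7 - 1600/49 = 479/49

Var(X) = 479/49 ≈ 9.7755


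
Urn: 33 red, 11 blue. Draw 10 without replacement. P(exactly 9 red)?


Hypergeometric: C(33,9)×C(11,1)/C(44,10)
= 38567100×11/2481256778 = 1483350/8675723

P(X=9) = 1483350/8675723 ≈ 17.10%


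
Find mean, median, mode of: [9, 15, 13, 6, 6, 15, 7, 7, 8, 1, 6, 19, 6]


Sorted: [1, 6, 6, 6, 6, 7, 7, 8, 9, 13, 15, 15, 19]
Mean = 118/13
Median = 7
Freq: {9: 1, 15: 2, 13: 1, 6: 4, 7: 2, 8: 1, 1: 1, 19: 1}
Mode: [6]

Mean=118/13, Median=7, Mode=6


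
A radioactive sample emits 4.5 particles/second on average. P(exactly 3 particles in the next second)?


Poisson(λ=4.5): P(X=3) = e^(-λ)×λ^k/k!
= e^(-4.5) × 4.5^3 / 3!
≈ 0.01110899654 × 91.125 / 6 ≈ 0.168718

P(X=3) ≈ 0.168718 ≈ 16.87%


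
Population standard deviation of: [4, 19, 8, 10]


Mean = 41/4
  (4-41/4)²=625/16
  (19-41/4)²=1225/16
  (8-41/4)²=81/16
  (10-41/4)²=1/16
Σ(x-μ)² = 483/4
σ² = (483/4)/4 = 483/16

σ = √(483/16) ≈ 5.4943


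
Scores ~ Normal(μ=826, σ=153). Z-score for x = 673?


z = (x - μ)/σ = (673 - 826)/153 = -1.0

z = -1.0


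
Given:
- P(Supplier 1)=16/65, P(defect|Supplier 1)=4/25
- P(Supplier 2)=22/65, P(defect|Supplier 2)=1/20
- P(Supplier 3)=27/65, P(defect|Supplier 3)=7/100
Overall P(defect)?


P(B) = Σ P(B|Aᵢ)×P(Aᵢ)
  4/25×16/65 = 64/1625
  1/20×22/65 = 11/650
  7/100×27/65 = 189/6500
Sum = 111/1300

P(defect) = 111/1300 ≈ 8.54%


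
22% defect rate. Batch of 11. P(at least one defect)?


P(all good) = (39/50)^11 = 317475837322472439/4882812500000000000
P(≥1 defect) = 4565336662677527561/4882812500000000000

P = 4565336662677527561/4882812500000000000 ≈ 93.50%


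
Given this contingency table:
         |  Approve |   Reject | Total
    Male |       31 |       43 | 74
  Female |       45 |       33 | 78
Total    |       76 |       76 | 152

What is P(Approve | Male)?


P(Approve | Male) = 31/(31+43) = 31/74

P(Approve|Male) = 31/74 ≈ 41.89%


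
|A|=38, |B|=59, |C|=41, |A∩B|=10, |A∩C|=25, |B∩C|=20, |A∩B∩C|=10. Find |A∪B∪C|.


|A∪B∪C| = 38+59+41-10-25-20+10 = 93

|A∪B∪C| = 93


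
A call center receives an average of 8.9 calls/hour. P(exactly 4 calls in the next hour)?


Poisson(λ=8.9): P(X=4) = e^(-λ)×λ^k/k!
= e^(-8.9) × 8.9^4 / 4!
≈ 0.0001363889265 × 6274.2241 / 24 ≈ 0.035656

P(X=4) ≈ 0.035656 ≈ 3.57%


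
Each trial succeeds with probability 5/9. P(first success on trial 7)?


Geometric: P(X=7) = (1-p)^(k-1)×p = (4/9)^6×5/9 = 20480/4782969

P(X=7) = 20480/4782969 ≈ 0.43%


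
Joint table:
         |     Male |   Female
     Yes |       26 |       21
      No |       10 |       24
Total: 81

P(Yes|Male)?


P(Yes|Male) = 26/(26+10) = 26/36 = 13/18

P = 13/18 ≈ 72.22%


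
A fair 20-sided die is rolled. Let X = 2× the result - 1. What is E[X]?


E[die] = (1+20)/2 = 21/2
E[X] = 2×21/2 - 1 = 20

E[X] = 20


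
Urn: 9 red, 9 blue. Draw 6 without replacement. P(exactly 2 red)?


Hypergeometric: C(9,2)×C(9,4)/C(18,6)
= 36×126/18564 = 54/221

P(X=2) = 54/221 ≈ 24.43%


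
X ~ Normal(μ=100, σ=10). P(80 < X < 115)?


z₁=(80-100)/10=-2.0, z₂=(115-100)/10=1.5
P = Φ(1.5) - Φ(-2.0) = 0.933193 - 0.022750 = 0.910443 ≈ 0.9104

P(80 < X < 115) ≈ 0.9104


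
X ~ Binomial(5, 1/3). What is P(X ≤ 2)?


P(X ≤ 2) = Σ P(X=i) for i=0..2
P(X=0) = 32/243
P(X=1) = 80/243
P(X=2) = 80/243
Sum = 64/81

P(X ≤ 2) = 64/81 ≈ 79.01%


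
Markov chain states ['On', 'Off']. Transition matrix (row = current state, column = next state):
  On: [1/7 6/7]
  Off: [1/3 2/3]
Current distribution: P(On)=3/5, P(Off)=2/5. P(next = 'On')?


P(next=On) = Σᵢ P(now=i)×P(i→On)
= 3/5×1/7 + 2/5×1/3
= 3/35 + 2/15 = 23/105

P = 23/105 ≈ 0.2190


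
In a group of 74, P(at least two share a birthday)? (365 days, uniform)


P(all different) = Π(365-i)/365 for i=0..73
= 0.000351
P(match) = 1 - 0.000351 = 0.999649

P ≈ 0.9996 ≈ 99.96%


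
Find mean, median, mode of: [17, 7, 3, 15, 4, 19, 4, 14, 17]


Sorted: [3, 4, 4, 7, 14, 15, 17, 17, 19]
Mean = 100/9
Median = 14
Freq: {17: 2, 7: 1, 3: 1, 15: 1, 4: 2, 19: 1, 14: 1}
Mode: [4, 17]

Mean=100/9, Median=14, Mode=[4, 17]


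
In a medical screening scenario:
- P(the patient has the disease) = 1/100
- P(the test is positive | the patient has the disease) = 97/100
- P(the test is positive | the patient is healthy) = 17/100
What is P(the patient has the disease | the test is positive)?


Using Bayes' theorem:
P(A|B) = P(B|A)·P(A) / P(B)

P(the test is positive) = 97/100 × 1/100 + 17/100 × 99/100
= 97/10000 + 1683/10000 = 89/500

P(the patient has the disease|the test is positive) = (97/10000) / (89/500) = 97/1780

P(the patient has the disease|the test is positive) = 97/1780 ≈ 5.45%


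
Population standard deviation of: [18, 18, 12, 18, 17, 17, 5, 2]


Mean = 107/8
  (18-107/8)²=1369/64
  (18-107/8)²=1369/64
  (12-107/8)²=121/64
  (18-107/8)²=1369/64
  (17-107/8)²=841/64
  (17-107/8)²=841/64
  (5-107/8)²=4489/64
  (2-107/8)²=8281/64
Σ(x-μ)² = 2335/8
σ² = (2335/8)/8 = 2335/64

σ = √(2335/64) ≈ 6.0402


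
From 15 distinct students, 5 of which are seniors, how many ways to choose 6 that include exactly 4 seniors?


Choose 4 of the 5 seniors and 2 of the other 10 students:
C(5,4)×C(10,2) = 5×45 = 225

225


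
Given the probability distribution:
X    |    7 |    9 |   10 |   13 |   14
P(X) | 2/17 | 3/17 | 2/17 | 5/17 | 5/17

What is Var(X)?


E[X] = 196/17
E[X²] = 2366/17
Var(X) = E[X²] - (E[X])² = 2366/17 - 38416/289 = 1806/289

Var(X) = 1806/289 ≈ 6.2491


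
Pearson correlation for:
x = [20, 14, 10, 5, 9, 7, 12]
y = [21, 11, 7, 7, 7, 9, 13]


n=7, Σx=77, Σy=75, Σxy=961, Σx²=995, Σy²=959
r = (7×961 - 77×75)/√((7×995 - 77²)(7×959 - 75²))
= 952/√(1036×1088) = 952/√1127168 ≈ 952/1061.6817 ≈ 0.8967

r ≈ 0.8967


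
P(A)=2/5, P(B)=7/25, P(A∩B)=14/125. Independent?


P(A)×P(B) = 14/125
P(A∩B) = 14/125
Equal ✓ → Independent

Yes, independent


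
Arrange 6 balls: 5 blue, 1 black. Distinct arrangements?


6!/(5!×1!) = 6

6


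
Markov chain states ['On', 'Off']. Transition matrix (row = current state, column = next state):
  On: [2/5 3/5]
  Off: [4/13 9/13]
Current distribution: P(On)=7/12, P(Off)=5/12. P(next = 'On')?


P(next=On) = Σᵢ P(now=i)×P(i→On)
= 7/12×2/5 + 5/12×4/13
= 7/30 + 5/39 = 47/130

P = 47/130 ≈ 0.3615


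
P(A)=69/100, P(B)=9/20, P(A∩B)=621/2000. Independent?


P(A)×P(B) = 621/2000
P(A∩B) = 621/2000
Equal ✓ → Independent

Yes, independent


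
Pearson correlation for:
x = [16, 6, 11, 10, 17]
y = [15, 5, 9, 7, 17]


n=5, Σx=60, Σy=53, Σxy=728, Σx²=802, Σy²=669
r = (5×728 - 60×53)/√((5×802 - 60²)(5×669 - 53²))
= 460/√(410×536) = 460/√219760 ≈ 460/468.7857 ≈ 0.9813

r ≈ 0.9813


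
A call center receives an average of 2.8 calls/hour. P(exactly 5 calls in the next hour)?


Poisson(λ=2.8): P(X=5) = e^(-λ)×λ^k/k!
= e^(-2.8) × 2.8^5 / 5!
≈ 0.06081006263 × 172.10368 / 120 ≈ 0.087214

P(X=5) ≈ 0.087214 ≈ 8.72%


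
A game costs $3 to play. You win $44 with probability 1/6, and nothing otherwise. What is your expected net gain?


E[gain] = (44-3)×1/6 + (-3)×5/6
= 41/6 - 5/2 = 13/3

Expected net gain = $13/3 ≈ $4.33


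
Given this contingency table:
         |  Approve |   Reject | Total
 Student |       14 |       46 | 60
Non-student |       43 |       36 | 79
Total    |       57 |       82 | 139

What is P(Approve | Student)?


P(Approve | Student) = 14/(14+46) = 14/60 = 7/30

P(Approve|Student) = 7/30 ≈ 23.33%


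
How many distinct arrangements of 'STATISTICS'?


Letters: 10, freq: {'S': 3, 'T': 3, 'A': 1, 'I': 2, 'C': 1}
10!/(3!×3!×1!×2!×1!) = 3628800/72 = 50400

50400


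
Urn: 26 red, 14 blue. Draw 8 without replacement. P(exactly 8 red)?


Hypergeometric: C(26,8)×C(14,0)/C(40,8)
= 1562275×1/76904685 = 115/5661

P(X=8) = 115/5661 ≈ 2.03%


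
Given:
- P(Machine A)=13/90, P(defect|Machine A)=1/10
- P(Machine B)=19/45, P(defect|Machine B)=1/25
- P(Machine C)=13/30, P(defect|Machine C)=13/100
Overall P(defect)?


P(B) = Σ P(B|Aᵢ)×P(Aᵢ)
  1/10×13/90 = 13/900
  1/25×19/45 = 19/1125
  13/100×13/30 = 169/3000
Sum = 263/3000

P(defect) = 263/3000 ≈ 8.77%


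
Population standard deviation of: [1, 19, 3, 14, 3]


Mean = 40/5 = 8
  (1-8)²=49
  (19-8)²=121
  (3-8)²=25
  (14-8)²=36
  (3-8)²=25
Σ(x-μ)² = 256
σ² = 256/5

σ = √(256/5) ≈ 7.1554


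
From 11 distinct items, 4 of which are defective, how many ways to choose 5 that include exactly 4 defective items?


Choose 4 of the 4 defective items and 1 of the other 7 items:
C(4,4)×C(7,1) = 1×7 = 7

7


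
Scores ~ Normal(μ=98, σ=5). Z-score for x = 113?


z = (x - μ)/σ = (113 - 98)/5 = 3.0

z = 3.0


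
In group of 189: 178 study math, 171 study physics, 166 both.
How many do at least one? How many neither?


|A∪B| = 178+171-166 = 183
Neither = 189-183 = 6

At least one: 183; Neither: 6


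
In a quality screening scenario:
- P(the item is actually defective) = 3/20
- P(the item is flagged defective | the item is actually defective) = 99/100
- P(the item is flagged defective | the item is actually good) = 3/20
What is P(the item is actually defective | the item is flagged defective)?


Using Bayes' theorem:
P(A|B) = P(B|A)·P(A) / P(B)

P(the item is flagged defective) = 99/100 × 3/20 + 3/20 × 17/20
= 297/2000 + 51/400 = 69/250

P(the item is actually defective|the item is flagged defective) = (297/2000) / (69/250) = 99/184

P(the item is actually defective|the item is flagged defective) = 99/184 ≈ 53.80%


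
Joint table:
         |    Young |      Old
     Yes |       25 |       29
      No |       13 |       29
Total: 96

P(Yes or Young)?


P(Yes∨Young) = P(Yes) + P(Young) - P(Yes∧Young)
= (54 + 38 - 25)/96 = 67/96

P = 67/96 ≈ 69.79%


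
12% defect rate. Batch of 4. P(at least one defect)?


P(all good) = (22/25)^4 = 234256/390625
P(≥1 defect) = 156369/390625

P = 156369/390625 ≈ 40.03%


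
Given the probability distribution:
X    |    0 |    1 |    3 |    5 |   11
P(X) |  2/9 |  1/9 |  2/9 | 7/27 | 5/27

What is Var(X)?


E[X] = 37/9
E[X²] = 31
Var(X) = E[X²] - (E[X])² = 31 - 1369/81 = 1142/81

Var(X) = 1142/81 ≈ 14.0988


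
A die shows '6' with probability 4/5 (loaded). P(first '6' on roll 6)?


Geometric: P(X=6) = (1-p)^(k-1)×p = (1/5)^5×4/5 = 4/15625

P(X=6) = 4/15625 ≈ 0.03%


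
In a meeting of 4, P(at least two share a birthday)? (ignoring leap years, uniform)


P(all different) = Π(365-i)/365 for i=0..3
= 0.983644
P(match) = 1 - 0.983644 = 0.016356

P ≈ 0.0164 ≈ 1.64%


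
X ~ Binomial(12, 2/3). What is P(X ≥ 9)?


P(X ≥ 9) = Σ P(X=i) for i=9..12
P(X=9) = 112640/531441
P(X=10) = 22528/177147
P(X=11) = 8192/177147
P(X=12) = 4096/531441
Sum = 69632/177147

P(X ≥ 9) = 69632/177147 ≈ 39.31%


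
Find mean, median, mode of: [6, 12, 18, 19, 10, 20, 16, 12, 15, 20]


Sorted: [6, 10, 12, 12, 15, 16, 18, 19, 20, 20]
Mean = 148/10 = 74/5
Median = 31/2
Freq: {6: 1, 12: 2, 18: 1, 19: 1, 10: 1, 20: 2, 16: 1, 15: 1}
Mode: [12, 20]

Mean=74/5, Median=31/2, Mode=[12, 20]


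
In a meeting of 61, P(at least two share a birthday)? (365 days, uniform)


P(all different) = Π(365-i)/365 for i=0..60
= 0.004911
P(match) = 1 - 0.004911 = 0.995089

P ≈ 0.9951 ≈ 99.51%


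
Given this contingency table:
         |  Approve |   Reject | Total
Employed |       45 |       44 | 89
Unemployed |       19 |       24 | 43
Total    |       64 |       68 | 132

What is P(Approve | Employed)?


P(Approve | Employed) = 45/(45+44) = 45/89

P(Approve|Employed) = 45/89 ≈ 50.56%


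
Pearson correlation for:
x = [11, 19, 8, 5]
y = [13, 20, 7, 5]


n=4, Σx=43, Σy=45, Σxy=604, Σx²=571, Σy²=643
r = (4×604 - 43×45)/√((4×571 - 43²)(4×643 - 45²))
= 481/√(435×547) = 481/√237945 ≈ 481/487.7961 ≈ 0.9861

r ≈ 0.9861


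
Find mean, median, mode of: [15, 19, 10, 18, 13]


Sorted: [10, 13, 15, 18, 19]
Mean = 75/5 = 15
Median = 15
Freq: {15: 1, 19: 1, 10: 1, 18: 1, 13: 1}
Mode: No mode

Mean=15, Median=15, Mode=No mode


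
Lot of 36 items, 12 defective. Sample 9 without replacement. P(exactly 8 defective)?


Hypergeometric: C(12,8)×C(24,1)/C(36,9)
= 495×24/94143280 = 27/213962

P(X=8) = 27/213962 ≈ 0.01%


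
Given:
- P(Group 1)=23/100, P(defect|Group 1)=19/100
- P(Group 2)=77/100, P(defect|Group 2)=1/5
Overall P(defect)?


P(B) = Σ P(B|Aᵢ)×P(Aᵢ)
  19/100×23/100 = 437/10000
  1/5×77/100 = 77/500
Sum = 1977/10000

P(defect) = 1977/10000 ≈ 19.77%


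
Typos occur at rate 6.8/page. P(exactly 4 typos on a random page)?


Poisson(λ=6.8): P(X=4) = e^(-λ)×λ^k/k!
= e^(-6.8) × 6.8^4 / 4!
≈ 0.001113775148 × 2138.1376 / 24 ≈ 0.099225

P(X=4) ≈ 0.099225 ≈ 9.92%


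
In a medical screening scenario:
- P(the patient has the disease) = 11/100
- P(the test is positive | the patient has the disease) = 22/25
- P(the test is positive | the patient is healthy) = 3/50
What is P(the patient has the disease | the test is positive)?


Using Bayes' theorem:
P(A|B) = P(B|A)·P(A) / P(B)

P(the test is positive) = 22/25 × 11/100 + 3/50 × 89/100
= 121/1250 + 267/5000 = 751/5000

P(the patient has the disease|the test is positive) = (121/1250) / (751/5000) = 484/751

P(the patient has the disease|the test is positive) = 484/751 ≈ 64.45%


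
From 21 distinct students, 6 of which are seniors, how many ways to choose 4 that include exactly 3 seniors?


Choose 3 of the 6 seniors and 1 of the other 15 students:
C(6,3)×C(15,1) = 20×15 = 300

300


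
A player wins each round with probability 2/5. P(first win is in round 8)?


Geometric: P(X=8) = (1-p)^(k-1)×p = (3/5)^7×2/5 = 4374/390625

P(X=8) = 4374/390625 ≈ 1.12%


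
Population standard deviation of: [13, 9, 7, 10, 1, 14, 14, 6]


Mean = 74/8 = 37/4
  (13-37/4)²=225/16
  (9-37/4)²=1/16
  (7-37/4)²=81/16
  (10-37/4)²=9/16
  (1-37/4)²=1089/16
  (14-37/4)²=361/16
  (14-37/4)²=361/16
  (6-37/4)²=169/16
Σ(x-μ)² = 287/2
σ² = (287/2)/8 = 287/16

σ = √(287/16) ≈ 4.2353
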